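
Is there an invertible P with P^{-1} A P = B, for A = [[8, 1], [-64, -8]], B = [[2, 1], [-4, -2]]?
Yes.

Two matrices over a field are similar if and only if they have the same invariant factors.

Both A and B have characteristic polynomial x^2 and minimal polynomial x^2. Computing further, both have invariant factors x^2. Hence A and B are similar.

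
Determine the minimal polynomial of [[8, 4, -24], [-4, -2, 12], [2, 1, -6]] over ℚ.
The characteristic polynomial factors as x^3. The minimal polynomial is ∏(x - λ)^{k_λ} where k_λ is the size of the largest Jordan block at λ.

For λ = 0: rank(A) = 1, and the largest Jordan block has size 2 (the smallest k with rank(A^k) = rank(A^(k+1))).

So m_A(x) = x^2.

m_A(x) = x^2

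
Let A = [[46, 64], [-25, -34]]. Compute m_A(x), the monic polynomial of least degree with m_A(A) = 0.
The characteristic polynomial factors as (x - 6)^2. The minimal polynomial is ∏(x - λ)^{k_λ} where k_λ is the size of the largest Jordan block at λ.

For λ = 6: rank(A - 6I) = 1, and the largest Jordan block has size 2 (the smallest k with rank((A - 6I)^k) = rank((A - 6I)^(k+1))).

So m_A(x) = (x - 6)^2.

m_A(x) = (x - 6)^2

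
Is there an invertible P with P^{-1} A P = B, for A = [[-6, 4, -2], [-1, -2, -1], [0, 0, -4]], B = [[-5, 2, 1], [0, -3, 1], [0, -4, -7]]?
No.

trace(A) = -12 but trace(B) = -15. The trace is a similarity invariant, so A and B are not similar.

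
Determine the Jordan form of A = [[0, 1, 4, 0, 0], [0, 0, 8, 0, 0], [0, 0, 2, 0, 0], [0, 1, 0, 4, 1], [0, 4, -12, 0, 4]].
J = [[0, 1, 0, 0, 0], [0, 0, 0, 0, 0], [0, 0, 2, 0, 0], [0, 0, 0, 4, 1], [0, 0, 0, 0, 4]]

The characteristic polynomial is det(xI - A) = x^2(x - 4)^2(x - 2), so the eigenvalues are 0 (algebraic multiplicity 2), 2 (algebraic multiplicity 1), 4 (algebraic multiplicity 2).

For λ = 0: rank(A) = 4, rank(A^2) = 3. The eigenspace has dimension 5 - 4 = 1, so there is 1 Jordan block; the rank sequence gives block sizes [2].

For λ = 2: algebraic multiplicity 1 gives one 1×1 block.

For λ = 4: rank(A - 4I) = 4, rank((A - 4I)^2) = 3. The eigenspace has dimension 5 - 4 = 1, so there is 1 Jordan block; the rank sequence gives block sizes [2].

Assembling the blocks gives the Jordan form J above.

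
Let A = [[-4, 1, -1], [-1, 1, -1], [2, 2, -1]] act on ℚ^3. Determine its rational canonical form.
R = [[0, 0, -3], [1, 0, -4], [0, 1, -4]]

The invariant factors of A (the non-unit diagonal entries of the Smith normal form of xI - A over ℚ[x]) are (x + 3)(x^2 + x + 1), each dividing the next. The characteristic polynomial is their product, (x + 3)(x^2 + x + 1).

The rational canonical form is the block-diagonal matrix of companion matrices C(f_i):
R = [[0, 0, -3], [1, 0, -4], [0, 1, -4]].

Note the characteristic polynomial does not split into linear factors over ℚ, so A has no Jordan form over ℚ; the rational canonical form exists over any field.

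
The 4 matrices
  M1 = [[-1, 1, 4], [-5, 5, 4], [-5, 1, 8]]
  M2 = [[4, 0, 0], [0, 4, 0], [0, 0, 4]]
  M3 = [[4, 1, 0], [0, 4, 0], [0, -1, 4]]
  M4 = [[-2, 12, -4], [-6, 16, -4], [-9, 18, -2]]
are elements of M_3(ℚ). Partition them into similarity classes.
2 classes: {M1, M3, M4}, {M2}

Characteristic polynomials: χ_{M1} = (x - 4)^3, χ_{M2} = (x - 4)^3, χ_{M3} = (x - 4)^3, χ_{M4} = (x - 4)^3.

{M1, M3, M4}: invariant factors x - 4, (x - 4)^2.

{M2}: invariant factors x - 4, x - 4, x - 4.

Matrices are similar if and only if their invariant-factor lists agree; the partition into similarity classes is {M1, M3, M4}, {M2}.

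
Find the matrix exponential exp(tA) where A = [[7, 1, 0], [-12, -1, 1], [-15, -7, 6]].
e^{tA} = [[(-3*t^2 + 6*t + 2)*e^{4*t}/2, t*(1 - t)*e^{4*t}, t^2*e^{4*t}/2], [3*t*(3*t - 8)*e^{4*t}/2, (3*t^2 - 5*t + 1)*e^{4*t}, t*(2 - 3*t)*e^{4*t}/2], [3*t*(3*t - 10)*e^{4*t}/2, t*(3*t - 7)*e^{4*t}, (-3*t^2 + 4*t + 2)*e^{4*t}/2]]

A has Jordan form J = [[4, 1, 0], [0, 4, 1], [0, 0, 4]] with A = PJP^{-1}, so e^{tA} = P e^{tJ} P^{-1}.

For a Jordan block J_k(λ), e^{tJ_k(λ)} = e^{λt} · (I + tN + t^2 N^2/2! + ... + t^{k-1} N^{k-1}/(k-1)!) where N is the nilpotent superdiagonal part.

Assembling the blocks and conjugating back gives the entries of e^{tA} as shown above.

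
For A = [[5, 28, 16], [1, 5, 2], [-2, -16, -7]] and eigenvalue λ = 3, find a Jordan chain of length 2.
v_1 = [[1, 0, 0]]^T, v_2 = [[2, 1, -2]]^T

We seek v_1 ∈ ker((A - 3I)^2) \ ker(A - 3I), then set v_{i+1} = (A - 3I) v_i.

One such chain is v_1 = [[1, 0, 0]]^T, v_2 = [[2, 1, -2]]^T. Check: (A - 3I) v_2 = [[0, 0, 0]]^T = 0.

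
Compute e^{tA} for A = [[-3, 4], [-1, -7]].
e^{tA} = [[(2*t + 1)*e^{-5*t}, 4*t*e^{-5*t}], [-t*e^{-5*t}, (1 - 2*t)*e^{-5*t}]]

A has Jordan form J = [[-5, 1], [0, -5]] with A = PJP^{-1}, so e^{tA} = P e^{tJ} P^{-1}.

For a Jordan block J_k(λ), e^{tJ_k(λ)} = e^{λt} · (I + tN + t^2 N^2/2! + ... + t^{k-1} N^{k-1}/(k-1)!) where N is the nilpotent superdiagonal part.

Assembling the blocks and conjugating back gives the entries of e^{tA} as shown above.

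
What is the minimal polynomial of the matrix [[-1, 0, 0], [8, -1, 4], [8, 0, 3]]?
m_A(x) = (x - 3)(x + 1)

The characteristic polynomial factors as (x - 3)(x + 1)^2. The minimal polynomial is ∏(x - λ)^{k_λ} where k_λ is the size of the largest Jordan block at λ.

For λ = -1: rank(A + I) = 1, and the largest Jordan block has size 1 (the smallest k with rank((A + I)^k) = rank((A + I)^(k+1))).
For λ = 3: rank(A - 3I) = 2, and the largest Jordan block has size 1 (the smallest k with rank((A - 3I)^k) = rank((A - 3I)^(k+1))).

So m_A(x) = (x - 3)(x + 1).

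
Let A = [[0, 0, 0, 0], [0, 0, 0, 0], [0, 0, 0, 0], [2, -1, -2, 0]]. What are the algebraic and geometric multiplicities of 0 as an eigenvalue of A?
algebraic multiplicity 4, geometric multiplicity 3

The characteristic polynomial is x^4, so the factor x appears with exponent 4: the algebraic multiplicity is 4.

rank(A) = 1, so the eigenspace has dimension 4 - 1 = 3: the geometric multiplicity is 3.

Since 3 < 4, A is not diagonalizable.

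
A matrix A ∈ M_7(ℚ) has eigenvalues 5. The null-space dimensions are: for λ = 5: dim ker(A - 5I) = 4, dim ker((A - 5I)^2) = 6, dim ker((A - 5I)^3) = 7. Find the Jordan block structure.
λ = 5: successive nullity increments [4, 2, 1] count blocks of size ≥ k; block sizes are [3, 2, 1, 1].

Jordan blocks: (5, 3), (5, 2), (5, 1), (5, 1)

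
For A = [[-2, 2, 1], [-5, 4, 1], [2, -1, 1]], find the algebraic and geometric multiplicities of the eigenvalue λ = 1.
The characteristic polynomial is (x - 1)^3, so the factor x - 1 appears with exponent 3: the algebraic multiplicity is 3.

rank(A - I) = 2, so the eigenspace has dimension 3 - 2 = 1: the geometric multiplicity is 1.

Since 1 < 3, A is not diagonalizable.

algebraic multiplicity 3, geometric multiplicity 1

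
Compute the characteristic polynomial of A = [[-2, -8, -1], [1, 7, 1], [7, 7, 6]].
xI - A = [[x + 2, 8, 1], [-1, x - 7, -1], [-7, -7, x - 6]].

Expanding det(xI - A) along the first row:
det(xI - A) = + (x + 2)·det([[x - 7, -1], [-7, x - 6]]) - (8)·det([[-1, -1], [-7, x - 6]]) + (1)·det([[-1, x - 7], [-7, -7]]).

Evaluating gives χ_A(x) = x^3 - 11x^2 + 24x + 36 = (x - 6)^2(x + 1).

χ_A(x) = (x - 6)^2(x + 1)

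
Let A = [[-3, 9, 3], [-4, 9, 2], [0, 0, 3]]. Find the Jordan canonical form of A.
The characteristic polynomial is det(xI - A) = (x - 3)^3, so the eigenvalues are 3 (algebraic multiplicity 3).

For λ = 3: rank(A - 3I) = 1, rank((A - 3I)^2) = 0. The eigenspace has dimension 3 - 1 = 2, so there are 2 Jordan blocks; the rank sequence gives block sizes [2, 1].

Assembling the blocks gives the Jordan form J above.

J = [[3, 1, 0], [0, 3, 0], [0, 0, 3]]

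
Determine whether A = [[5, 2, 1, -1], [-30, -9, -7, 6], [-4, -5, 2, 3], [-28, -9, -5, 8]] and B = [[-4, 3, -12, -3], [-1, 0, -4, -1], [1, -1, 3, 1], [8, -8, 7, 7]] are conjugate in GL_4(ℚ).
No.

Both have characteristic polynomial (x - 4)^2(x + 1)^2, but the minimal polynomial of A is (x - 4)^2(x + 1)^2 while the minimal polynomial of B is (x - 4)^2(x + 1). The minimal polynomial is a similarity invariant, so A and B are not similar.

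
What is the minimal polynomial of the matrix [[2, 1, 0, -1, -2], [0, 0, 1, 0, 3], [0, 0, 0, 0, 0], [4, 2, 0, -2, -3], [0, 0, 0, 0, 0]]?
The characteristic polynomial factors as x^5. The minimal polynomial is ∏(x - λ)^{k_λ} where k_λ is the size of the largest Jordan block at λ.

For λ = 0: rank(A) = 3, and the largest Jordan block has size 3 (the smallest k with rank(A^k) = rank(A^(k+1))).

So m_A(x) = x^3.

m_A(x) = x^3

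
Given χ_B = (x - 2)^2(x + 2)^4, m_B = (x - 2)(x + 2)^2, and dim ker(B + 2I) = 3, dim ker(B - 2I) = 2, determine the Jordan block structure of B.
λ = -2: algebraic multiplicity 4 (exponent in χ_B), largest block size 2 (exponent in m_B), 3 blocks (geometric multiplicity). These force block sizes [2, 1, 1].
λ = 2: algebraic multiplicity 2 (exponent in χ_B), largest block size 1 (exponent in m_B), 2 blocks (geometric multiplicity). These force block sizes [1, 1].

Jordan blocks: (-2, 2), (-2, 1), (-2, 1), (2, 1), (2, 1)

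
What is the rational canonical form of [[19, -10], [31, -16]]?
R = [[0, -6], [1, 3]]

The invariant factors of A (the non-unit diagonal entries of the Smith normal form of xI - A over ℚ[x]) are x^2 - 3x + 6, each dividing the next. The characteristic polynomial is their product, x^2 - 3x + 6.

The rational canonical form is the block-diagonal matrix of companion matrices C(f_i):
R = [[0, -6], [1, 3]].

Note the characteristic polynomial does not split into linear factors over ℚ, so A has no Jordan form over ℚ; the rational canonical form exists over any field.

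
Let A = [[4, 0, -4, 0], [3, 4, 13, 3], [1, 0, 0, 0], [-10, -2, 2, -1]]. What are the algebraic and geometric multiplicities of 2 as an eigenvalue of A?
algebraic multiplicity 3, geometric multiplicity 1

The characteristic polynomial is (x - 2)^3(x - 1), so the factor x - 2 appears with exponent 3: the algebraic multiplicity is 3.

rank(A - 2I) = 3, so the eigenspace has dimension 4 - 3 = 1: the geometric multiplicity is 1.

Since 1 < 3, A is not diagonalizable.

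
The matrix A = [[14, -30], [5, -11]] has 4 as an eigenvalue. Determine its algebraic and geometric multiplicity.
algebraic multiplicity 1, geometric multiplicity 1

The characteristic polynomial is (x - 4)(x + 1), so the factor x - 4 appears with exponent 1: the algebraic multiplicity is 1.

rank(A - 4I) = 1, so the eigenspace has dimension 2 - 1 = 1: the geometric multiplicity is 1.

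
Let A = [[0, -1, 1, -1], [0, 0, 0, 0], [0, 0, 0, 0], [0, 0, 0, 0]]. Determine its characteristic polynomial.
xI - A = [[x, 1, -1, 1], [0, x, 0, 0], [0, 0, x, 0], [0, 0, 0, x]].

Expanding det(xI - A) along the first row:
det(xI - A) = + (x)·det([[x, 0, 0], [0, x, 0], [0, 0, x]]) - (1)·det([[0, 0, 0], [0, x, 0], [0, 0, x]]) + (-1)·det([[0, x, 0], [0, 0, 0], [0, 0, x]]) - (1)·det([[0, x, 0], [0, 0, x], [0, 0, 0]]).

Evaluating gives χ_A(x) = x^4.

χ_A(x) = x^4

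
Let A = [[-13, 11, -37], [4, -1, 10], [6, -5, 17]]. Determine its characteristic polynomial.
xI - A = [[x + 13, -11, 37], [-4, x + 1, -10], [-6, 5, x - 17]].

Expanding det(xI - A) along the first row:
det(xI - A) = + (x + 13)·det([[x + 1, -10], [5, x - 17]]) - (-11)·det([[-4, -10], [-6, x - 17]]) + (37)·det([[-4, x + 1], [-6, 5]]).

Evaluating gives χ_A(x) = x^3 - 3x^2 + 3x - 1 = (x - 1)^3.

χ_A(x) = (x - 1)^3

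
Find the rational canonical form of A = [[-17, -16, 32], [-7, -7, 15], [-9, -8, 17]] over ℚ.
The invariant factors of A (the non-unit diagonal entries of the Smith normal form of xI - A over ℚ[x]) are (x - 1)(x + 3)(x + 5), each dividing the next. The characteristic polynomial is their product, (x - 1)(x + 3)(x + 5).

The rational canonical form is the block-diagonal matrix of companion matrices C(f_i):
R = [[0, 0, 15], [1, 0, -7], [0, 1, -7]].

R = [[0, 0, 15], [1, 0, -7], [0, 1, -7]]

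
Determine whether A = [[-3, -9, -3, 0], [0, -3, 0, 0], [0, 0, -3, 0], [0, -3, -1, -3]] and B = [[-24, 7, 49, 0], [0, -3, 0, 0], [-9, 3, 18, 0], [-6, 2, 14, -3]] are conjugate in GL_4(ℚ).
Two matrices over a field are similar if and only if they have the same invariant factors.

Both A and B have characteristic polynomial (x + 3)^4 and minimal polynomial (x + 3)^2. Computing further, both have invariant factors x + 3, x + 3, (x + 3)^2. Hence A and B are similar.

Yes.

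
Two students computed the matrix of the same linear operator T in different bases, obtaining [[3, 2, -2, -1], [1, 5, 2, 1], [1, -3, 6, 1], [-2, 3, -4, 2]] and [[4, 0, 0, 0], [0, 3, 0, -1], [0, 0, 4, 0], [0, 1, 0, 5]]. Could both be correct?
No.

Both have characteristic polynomial (x - 4)^4, but the minimal polynomial of A is (x - 4)^3 while the minimal polynomial of B is (x - 4)^2. The minimal polynomial is a similarity invariant, so A and B are not similar.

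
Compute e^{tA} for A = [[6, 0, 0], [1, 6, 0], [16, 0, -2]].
A has Jordan form J = [[-2, 0, 0], [0, 6, 1], [0, 0, 6]] with A = PJP^{-1}, so e^{tA} = P e^{tJ} P^{-1}.

For a Jordan block J_k(λ), e^{tJ_k(λ)} = e^{λt} · (I + tN + t^2 N^2/2! + ... + t^{k-1} N^{k-1}/(k-1)!) where N is the nilpotent superdiagonal part.

Assembling the blocks and conjugating back gives the entries of e^{tA} as shown above.

e^{tA} = [[e^{6*t}, 0, 0], [t*e^{6*t}, e^{6*t}, 0], [(2*e^{8*t} - 2)*e^{-2*t}, 0, e^{-2*t}]]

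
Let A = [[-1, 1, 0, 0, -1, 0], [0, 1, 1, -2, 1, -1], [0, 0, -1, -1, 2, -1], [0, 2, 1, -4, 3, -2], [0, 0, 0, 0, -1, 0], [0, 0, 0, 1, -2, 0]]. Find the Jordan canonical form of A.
The characteristic polynomial is det(xI - A) = (x + 1)^6, so the eigenvalues are -1 (algebraic multiplicity 6).

For λ = -1: rank(A + I) = 3, rank((A + I)^2) = 1, rank((A + I)^3) = 0. The eigenspace has dimension 6 - 3 = 3, so there are 3 Jordan blocks; the rank sequence gives block sizes [3, 2, 1].

Assembling the blocks gives the Jordan form J above.

J = [[-1, 1, 0, 0, 0, 0], [0, -1, 1, 0, 0, 0], [0, 0, -1, 0, 0, 0], [0, 0, 0, -1, 1, 0], [0, 0, 0, 0, -1, 0], [0, 0, 0, 0, 0, -1]]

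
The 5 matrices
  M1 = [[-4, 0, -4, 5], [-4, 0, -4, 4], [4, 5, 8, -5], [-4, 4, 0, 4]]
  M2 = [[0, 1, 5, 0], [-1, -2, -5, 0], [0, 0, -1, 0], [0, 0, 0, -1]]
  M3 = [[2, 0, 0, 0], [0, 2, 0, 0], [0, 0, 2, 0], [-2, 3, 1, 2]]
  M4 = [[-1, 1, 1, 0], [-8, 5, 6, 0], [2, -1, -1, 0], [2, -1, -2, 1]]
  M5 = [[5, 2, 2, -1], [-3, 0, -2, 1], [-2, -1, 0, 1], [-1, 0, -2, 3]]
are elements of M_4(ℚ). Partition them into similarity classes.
4 classes: {M1, M5}, {M2}, {M3}, {M4}

Characteristic polynomials: χ_{M1} = (x - 2)^4, χ_{M2} = (x + 1)^4, χ_{M3} = (x - 2)^4, χ_{M4} = (x - 1)^4, χ_{M5} = (x - 2)^4.

{M1, M5}: invariant factors (x - 2)^2, (x - 2)^2.

{M2}: invariant factors x + 1, x + 1, (x + 1)^2.

{M3}: invariant factors x - 2, x - 2, (x - 2)^2.

{M4}: invariant factors x - 1, (x - 1)^3.

Matrices are similar if and only if their invariant-factor lists agree; the partition into similarity classes is {M1, M5}, {M2}, {M3}, {M4}.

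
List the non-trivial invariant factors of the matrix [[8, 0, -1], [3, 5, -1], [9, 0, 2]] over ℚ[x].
x - 5, (x - 5)^2

The Jordan structure of A has elementary divisors (x - 5)^2, (x - 5). Arranging the block sizes at each eigenvalue in decreasing order and taking row products gives the invariant factors.

Invariant factors (smallest first, each dividing the next): x - 5, (x - 5)^2.

Check: the last factor (x - 5)^2 is the minimal polynomial, and the product (x - 5)^3 is the characteristic polynomial.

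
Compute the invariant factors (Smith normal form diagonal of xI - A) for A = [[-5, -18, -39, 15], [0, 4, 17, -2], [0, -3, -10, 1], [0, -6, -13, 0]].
The Jordan structure of A has elementary divisors (x + 5), (x + 2)^3. Arranging the block sizes at each eigenvalue in decreasing order and taking row products gives the invariant factors.

Invariant factors (smallest first, each dividing the next): (x + 2)^3(x + 5).

Check: the last factor (x + 2)^3(x + 5) is the minimal polynomial, and the product (x + 2)^3(x + 5) is the characteristic polynomial.

(x + 2)^3(x + 5)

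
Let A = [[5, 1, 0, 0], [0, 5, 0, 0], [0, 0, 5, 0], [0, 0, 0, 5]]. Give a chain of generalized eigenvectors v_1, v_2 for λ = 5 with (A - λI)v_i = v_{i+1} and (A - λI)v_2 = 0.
We seek v_1 ∈ ker((A - 5I)^2) \ ker(A - 5I), then set v_{i+1} = (A - 5I) v_i.

One such chain is v_1 = [[-1, 1, 2, 1]]^T, v_2 = [[1, 0, 0, 0]]^T. Check: (A - 5I) v_2 = [[0, 0, 0, 0]]^T = 0.

v_1 = [[-1, 1, 2, 1]]^T, v_2 = [[1, 0, 0, 0]]^T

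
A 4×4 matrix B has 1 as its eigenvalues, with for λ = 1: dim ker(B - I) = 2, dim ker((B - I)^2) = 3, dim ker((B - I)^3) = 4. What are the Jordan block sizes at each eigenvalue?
Jordan blocks: (1, 3), (1, 1)

λ = 1: successive nullity increments [2, 1, 1] count blocks of size ≥ k; block sizes are [3, 1].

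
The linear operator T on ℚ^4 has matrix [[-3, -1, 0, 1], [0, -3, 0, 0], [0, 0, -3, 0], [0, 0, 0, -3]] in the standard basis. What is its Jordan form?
The characteristic polynomial is det(xI - A) = (x + 3)^4, so the eigenvalues are -3 (algebraic multiplicity 4).

For λ = -3: rank(A + 3I) = 1, rank((A + 3I)^2) = 0. The eigenspace has dimension 4 - 1 = 3, so there are 3 Jordan blocks; the rank sequence gives block sizes [2, 1, 1].

Assembling the blocks gives the Jordan form J above.

J = [[-3, 1, 0, 0], [0, -3, 0, 0], [0, 0, -3, 0], [0, 0, 0, -3]]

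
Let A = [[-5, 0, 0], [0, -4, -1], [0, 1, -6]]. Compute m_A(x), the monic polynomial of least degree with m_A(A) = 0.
The characteristic polynomial factors as (x + 5)^3. The minimal polynomial is ∏(x - λ)^{k_λ} where k_λ is the size of the largest Jordan block at λ.

For λ = -5: rank(A + 5I) = 1, and the largest Jordan block has size 2 (the smallest k with rank((A + 5I)^k) = rank((A + 5I)^(k+1))).

So m_A(x) = (x + 5)^2.

m_A(x) = (x + 5)^2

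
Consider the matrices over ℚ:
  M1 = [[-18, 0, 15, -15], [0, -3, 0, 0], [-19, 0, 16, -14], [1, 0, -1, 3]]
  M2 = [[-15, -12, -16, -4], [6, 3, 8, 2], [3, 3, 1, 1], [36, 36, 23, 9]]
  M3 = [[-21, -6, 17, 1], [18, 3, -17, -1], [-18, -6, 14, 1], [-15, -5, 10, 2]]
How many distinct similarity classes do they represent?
1 class: {M1, M2, M3}

Characteristic polynomials: χ_{M1} = (x - 2)^2(x + 3)^2, χ_{M2} = (x - 2)^2(x + 3)^2, χ_{M3} = (x - 2)^2(x + 3)^2.

{M1, M2, M3}: invariant factors x + 3, (x - 2)^2(x + 3).

Matrices are similar if and only if their invariant-factor lists agree; the partition into similarity classes is {M1, M2, M3}.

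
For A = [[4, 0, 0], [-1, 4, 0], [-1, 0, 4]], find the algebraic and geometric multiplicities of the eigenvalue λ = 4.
algebraic multiplicity 3, geometric multiplicity 2

The characteristic polynomial is (x - 4)^3, so the factor x - 4 appears with exponent 3: the algebraic multiplicity is 3.

rank(A - 4I) = 1, so the eigenspace has dimension 3 - 1 = 2: the geometric multiplicity is 2.

Since 2 < 3, A is not diagonalizable.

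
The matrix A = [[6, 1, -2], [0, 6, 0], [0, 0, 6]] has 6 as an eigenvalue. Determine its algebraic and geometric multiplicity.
The characteristic polynomial is (x - 6)^3, so the factor x - 6 appears with exponent 3: the algebraic multiplicity is 3.

rank(A - 6I) = 1, so the eigenspace has dimension 3 - 1 = 2: the geometric multiplicity is 2.

Since 2 < 3, A is not diagonalizable.

algebraic multiplicity 3, geometric multiplicity 2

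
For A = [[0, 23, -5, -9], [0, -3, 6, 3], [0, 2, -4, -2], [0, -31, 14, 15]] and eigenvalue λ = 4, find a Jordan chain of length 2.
We seek v_1 ∈ ker((A - 4I)^2) \ ker(A - 4I), then set v_{i+1} = (A - 4I) v_i.

One such chain is v_1 = [[-1, 0, 0, 1]]^T, v_2 = [[-5, 3, -2, 11]]^T. Check: (A - 4I) v_2 = [[0, 0, 0, 0]]^T = 0.

v_1 = [[-1, 0, 0, 1]]^T, v_2 = [[-5, 3, -2, 11]]^T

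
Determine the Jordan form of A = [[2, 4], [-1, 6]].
J = [[4, 1], [0, 4]]

The characteristic polynomial is det(xI - A) = (x - 4)^2, so the eigenvalues are 4 (algebraic multiplicity 2).

For λ = 4: rank(A - 4I) = 1, rank((A - 4I)^2) = 0. The eigenspace has dimension 2 - 1 = 1, so there is 1 Jordan block; the rank sequence gives block sizes [2].

Assembling the blocks gives the Jordan form J above.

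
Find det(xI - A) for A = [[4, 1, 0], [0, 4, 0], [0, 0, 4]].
xI - A = [[x - 4, -1, 0], [0, x - 4, 0], [0, 0, x - 4]].

Expanding det(xI - A) along the first row:
det(xI - A) = + (x - 4)·det([[x - 4, 0], [0, x - 4]]) - (-1)·det([[0, 0], [0, x - 4]]) + (0)·det([[0, x - 4], [0, 0]]).

Evaluating gives χ_A(x) = x^3 - 12x^2 + 48x - 64 = (x - 4)^3.

χ_A(x) = (x - 4)^3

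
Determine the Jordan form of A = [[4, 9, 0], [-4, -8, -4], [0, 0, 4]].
J = [[-2, 1, 0], [0, -2, 0], [0, 0, 4]]

The characteristic polynomial is det(xI - A) = (x - 4)(x + 2)^2, so the eigenvalues are -2 (algebraic multiplicity 2), 4 (algebraic multiplicity 1).

For λ = -2: rank(A + 2I) = 2, rank((A + 2I)^2) = 1. The eigenspace has dimension 3 - 2 = 1, so there is 1 Jordan block; the rank sequence gives block sizes [2].

For λ = 4: algebraic multiplicity 1 gives one 1×1 block.

Assembling the blocks gives the Jordan form J above.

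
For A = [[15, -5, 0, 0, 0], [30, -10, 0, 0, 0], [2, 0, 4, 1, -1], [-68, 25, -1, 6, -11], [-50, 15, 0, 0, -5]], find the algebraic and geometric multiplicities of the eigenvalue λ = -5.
algebraic multiplicity 1, geometric multiplicity 1

The characteristic polynomial is x(x - 5)^3(x + 5), so the factor x + 5 appears with exponent 1: the algebraic multiplicity is 1.

rank(A + 5I) = 4, so the eigenspace has dimension 5 - 4 = 1: the geometric multiplicity is 1.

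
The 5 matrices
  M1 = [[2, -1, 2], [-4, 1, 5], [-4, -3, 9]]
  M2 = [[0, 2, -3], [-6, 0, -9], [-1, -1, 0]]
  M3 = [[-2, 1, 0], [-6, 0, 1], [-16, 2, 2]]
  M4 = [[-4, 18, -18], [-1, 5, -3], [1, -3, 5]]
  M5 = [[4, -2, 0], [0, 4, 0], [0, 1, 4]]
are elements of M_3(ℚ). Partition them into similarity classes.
4 classes: {M1}, {M2, M3}, {M4}, {M5}

Characteristic polynomials: χ_{M1} = (x - 4)^3, χ_{M2} = x^3, χ_{M3} = x^3, χ_{M4} = (x - 2)^3, χ_{M5} = (x - 4)^3.

{M1}: invariant factors (x - 4)^3.

{M2, M3}: invariant factors x^3.

{M4}: invariant factors x - 2, (x - 2)^2.

{M5}: invariant factors x - 4, (x - 4)^2.

Matrices are similar if and only if their invariant-factor lists agree; the partition into similarity classes is {M1}, {M2, M3}, {M4}, {M5}.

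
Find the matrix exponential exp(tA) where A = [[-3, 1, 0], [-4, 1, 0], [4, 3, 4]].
A has Jordan form J = [[-1, 1, 0], [0, -1, 0], [0, 0, 4]] with A = PJP^{-1}, so e^{tA} = P e^{tJ} P^{-1}.

For a Jordan block J_k(λ), e^{tJ_k(λ)} = e^{λt} · (I + tN + t^2 N^2/2! + ... + t^{k-1} N^{k-1}/(k-1)!) where N is the nilpotent superdiagonal part.

Assembling the blocks and conjugating back gives the entries of e^{tA} as shown above.

e^{tA} = [[(1 - 2*t)*e^{-t}, t*e^{-t}, 0], [-4*t*e^{-t}, (2*t + 1)*e^{-t}, 0], [4*t*e^{-t}, (-2*t + e^{5*t} - 1)*e^{-t}, e^{4*t}]]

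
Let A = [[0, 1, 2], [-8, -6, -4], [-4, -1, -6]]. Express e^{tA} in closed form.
e^{tA} = [[(4*t + 1)*e^{-4*t}, t*e^{-4*t}, 2*t*e^{-4*t}], [-8*t*e^{-4*t}, (1 - 2*t)*e^{-4*t}, -4*t*e^{-4*t}], [-4*t*e^{-4*t}, -t*e^{-4*t}, (1 - 2*t)*e^{-4*t}]]

A has Jordan form J = [[-4, 1, 0], [0, -4, 0], [0, 0, -4]] with A = PJP^{-1}, so e^{tA} = P e^{tJ} P^{-1}.

For a Jordan block J_k(λ), e^{tJ_k(λ)} = e^{λt} · (I + tN + t^2 N^2/2! + ... + t^{k-1} N^{k-1}/(k-1)!) where N is the nilpotent superdiagonal part.

Assembling the blocks and conjugating back gives the entries of e^{tA} as shown above.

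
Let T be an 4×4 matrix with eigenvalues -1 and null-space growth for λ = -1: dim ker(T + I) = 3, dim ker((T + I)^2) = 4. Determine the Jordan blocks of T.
Jordan blocks: (-1, 2), (-1, 1), (-1, 1)

λ = -1: successive nullity increments [3, 1] count blocks of size ≥ k; block sizes are [2, 1, 1].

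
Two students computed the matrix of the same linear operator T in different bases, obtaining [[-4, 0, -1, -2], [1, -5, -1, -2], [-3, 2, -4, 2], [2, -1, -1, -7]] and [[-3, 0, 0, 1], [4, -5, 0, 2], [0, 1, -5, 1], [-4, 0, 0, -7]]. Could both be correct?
Yes.

Two matrices over a field are similar if and only if they have the same invariant factors.

Both A and B have characteristic polynomial (x + 5)^4 and minimal polynomial (x + 5)^2. Computing further, both have invariant factors (x + 5)^2, (x + 5)^2. Hence A and B are similar.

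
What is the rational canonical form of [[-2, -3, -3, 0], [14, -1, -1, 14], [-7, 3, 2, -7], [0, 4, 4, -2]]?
The invariant factors of A (the non-unit diagonal entries of the Smith normal form of xI - A over ℚ[x]) are x + 2, (x - 3)(x + 2)^2, each dividing the next. The characteristic polynomial is their product, (x - 3)(x + 2)^3.

The rational canonical form is the block-diagonal matrix of companion matrices C(f_i):
R = [[-2, 0, 0, 0], [0, 0, 0, 12], [0, 1, 0, 8], [0, 0, 1, -1]].

R = [[-2, 0, 0, 0], [0, 0, 0, 12], [0, 1, 0, 8], [0, 0, 1, -1]]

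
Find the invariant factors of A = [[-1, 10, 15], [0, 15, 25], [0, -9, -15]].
x^2(x + 1)

The Jordan structure of A has elementary divisors (x + 1), x^2. Arranging the block sizes at each eigenvalue in decreasing order and taking row products gives the invariant factors.

Invariant factors (smallest first, each dividing the next): x^2(x + 1).

Check: the last factor x^2(x + 1) is the minimal polynomial, and the product x^2(x + 1) is the characteristic polynomial.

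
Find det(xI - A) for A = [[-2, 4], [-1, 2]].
χ_A(x) = x^2

xI - A = [[x + 2, -4], [1, x - 2]].

Expanding det(xI - A) along the first row:
det(xI - A) = + (x + 2)·det([[x - 2]]) - (-4)·det([[1]]).

Evaluating gives χ_A(x) = x^2.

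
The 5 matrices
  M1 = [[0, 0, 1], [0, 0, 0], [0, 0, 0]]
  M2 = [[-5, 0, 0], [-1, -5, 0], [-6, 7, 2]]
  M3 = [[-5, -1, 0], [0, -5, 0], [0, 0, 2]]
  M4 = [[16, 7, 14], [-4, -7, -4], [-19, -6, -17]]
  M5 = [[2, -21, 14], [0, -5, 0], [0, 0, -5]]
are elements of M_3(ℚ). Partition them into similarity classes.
Characteristic polynomials: χ_{M1} = x^3, χ_{M2} = (x - 2)(x + 5)^2, χ_{M3} = (x - 2)(x + 5)^2, χ_{M4} = (x - 2)(x + 5)^2, χ_{M5} = (x - 2)(x + 5)^2.

{M1}: invariant factors x, x^2.

{M2, M3, M4}: invariant factors (x - 2)(x + 5)^2.

{M5}: invariant factors x + 5, (x - 2)(x + 5).

Matrices are similar if and only if their invariant-factor lists agree; the partition into similarity classes is {M1}, {M2, M3, M4}, {M5}.

3 classes: {M1}, {M2, M3, M4}, {M5}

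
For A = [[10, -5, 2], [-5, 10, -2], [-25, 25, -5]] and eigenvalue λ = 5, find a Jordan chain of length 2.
We seek v_1 ∈ ker((A - 5I)^2) \ ker(A - 5I), then set v_{i+1} = (A - 5I) v_i.

One such chain is v_1 = [[0, 1, 3]]^T, v_2 = [[1, -1, -5]]^T. Check: (A - 5I) v_2 = [[0, 0, 0]]^T = 0.

v_1 = [[0, 1, 3]]^T, v_2 = [[1, -1, -5]]^T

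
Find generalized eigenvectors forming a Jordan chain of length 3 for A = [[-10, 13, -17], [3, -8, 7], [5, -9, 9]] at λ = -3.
We seek v_1 ∈ ker((A + 3I)^3) \ ker((A + 3I)^2), then set v_{i+1} = (A + 3I) v_i.

One such chain is v_1 = [[-1, 2, 2]]^T, v_2 = [[-1, 1, 1]]^T, v_3 = [[3, -1, -2]]^T. Check: (A + 3I) v_3 = [[0, 0, 0]]^T = 0.

v_1 = [[-1, 2, 2]]^T, v_2 = [[-1, 1, 1]]^T, v_3 = [[3, -1, -2]]^T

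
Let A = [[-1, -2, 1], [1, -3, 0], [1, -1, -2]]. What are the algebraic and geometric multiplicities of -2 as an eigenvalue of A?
algebraic multiplicity 3, geometric multiplicity 1

The characteristic polynomial is (x + 2)^3, so the factor x + 2 appears with exponent 3: the algebraic multiplicity is 3.

rank(A + 2I) = 2, so the eigenspace has dimension 3 - 2 = 1: the geometric multiplicity is 1.

Since 1 < 3, A is not diagonalizable.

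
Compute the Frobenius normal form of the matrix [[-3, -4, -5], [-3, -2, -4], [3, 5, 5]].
R = [[0, 0, 3], [1, 0, -4], [0, 1, 0]]

The invariant factors of A (the non-unit diagonal entries of the Smith normal form of xI - A over ℚ[x]) are x^3 + 4x - 3, each dividing the next. The characteristic polynomial is their product, x^3 + 4x - 3.

The rational canonical form is the block-diagonal matrix of companion matrices C(f_i):
R = [[0, 0, 3], [1, 0, -4], [0, 1, 0]].

Note the characteristic polynomial does not split into linear factors over ℚ, so A has no Jordan form over ℚ; the rational canonical form exists over any field.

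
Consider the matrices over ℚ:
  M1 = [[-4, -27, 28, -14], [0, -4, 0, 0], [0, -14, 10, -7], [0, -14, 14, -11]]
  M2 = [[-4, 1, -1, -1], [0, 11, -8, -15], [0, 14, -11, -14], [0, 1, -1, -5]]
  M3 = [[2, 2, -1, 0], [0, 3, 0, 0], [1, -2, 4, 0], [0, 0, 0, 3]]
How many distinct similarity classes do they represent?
2 classes: {M1, M2}, {M3}

Characteristic polynomials: χ_{M1} = (x - 3)(x + 4)^3, χ_{M2} = (x - 3)(x + 4)^3, χ_{M3} = (x - 3)^4.

{M1, M2}: invariant factors x + 4, (x - 3)(x + 4)^2.

{M3}: invariant factors x - 3, x - 3, (x - 3)^2.

Matrices are similar if and only if their invariant-factor lists agree; the partition into similarity classes is {M1, M2}, {M3}.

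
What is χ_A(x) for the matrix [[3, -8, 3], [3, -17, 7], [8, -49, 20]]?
χ_A(x) = (x - 2)^3

xI - A = [[x - 3, 8, -3], [-3, x + 17, -7], [-8, 49, x - 20]].

Expanding det(xI - A) along the first row:
det(xI - A) = + (x - 3)·det([[x + 17, -7], [49, x - 20]]) - (8)·det([[-3, -7], [-8, x - 20]]) + (-3)·det([[-3, x + 17], [-8, 49]]).

Evaluating gives χ_A(x) = x^3 - 6x^2 + 12x - 8 = (x - 2)^3.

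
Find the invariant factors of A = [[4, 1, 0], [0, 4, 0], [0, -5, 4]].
x - 4, (x - 4)^2

The Jordan structure of A has elementary divisors (x - 4)^2, (x - 4). Arranging the block sizes at each eigenvalue in decreasing order and taking row products gives the invariant factors.

Invariant factors (smallest first, each dividing the next): x - 4, (x - 4)^2.

Check: the last factor (x - 4)^2 is the minimal polynomial, and the product (x - 4)^3 is the characteristic polynomial.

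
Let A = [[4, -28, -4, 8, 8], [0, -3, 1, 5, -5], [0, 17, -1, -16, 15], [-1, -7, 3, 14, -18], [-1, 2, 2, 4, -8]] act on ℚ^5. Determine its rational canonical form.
The invariant factors of A (the non-unit diagonal entries of the Smith normal form of xI - A over ℚ[x]) are (x - 4)(x - 2)(x - 1)(x^2 + x + 2), each dividing the next. The characteristic polynomial is their product, (x - 4)(x - 2)(x - 1)(x^2 + x + 2).

The rational canonical form is the block-diagonal matrix of companion matrices C(f_i):
R = [[0, 0, 0, 0, 16], [1, 0, 0, 0, -20], [0, 1, 0, 0, 8], [0, 0, 1, 0, -9], [0, 0, 0, 1, 6]].

Note the characteristic polynomial does not split into linear factors over ℚ, so A has no Jordan form over ℚ; the rational canonical form exists over any field.

R = [[0, 0, 0, 0, 16], [1, 0, 0, 0, -20], [0, 1, 0, 0, 8], [0, 0, 1, 0, -9], [0, 0, 0, 1, 6]]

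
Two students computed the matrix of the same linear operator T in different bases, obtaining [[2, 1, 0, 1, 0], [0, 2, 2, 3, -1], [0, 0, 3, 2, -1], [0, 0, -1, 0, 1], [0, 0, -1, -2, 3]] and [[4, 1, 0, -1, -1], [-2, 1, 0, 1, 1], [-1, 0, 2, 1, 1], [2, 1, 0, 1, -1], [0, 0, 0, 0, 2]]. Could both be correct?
No.

Both have characteristic polynomial (x - 2)^5, but the minimal polynomial of A is (x - 2)^3 while the minimal polynomial of B is (x - 2)^2. The minimal polynomial is a similarity invariant, so A and B are not similar.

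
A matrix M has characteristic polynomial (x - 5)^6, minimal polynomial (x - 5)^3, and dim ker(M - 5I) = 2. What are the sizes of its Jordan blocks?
Jordan blocks: (5, 3), (5, 3)

λ = 5: algebraic multiplicity 6 (exponent in χ_M), largest block size 3 (exponent in m_M), 2 blocks (geometric multiplicity). These force block sizes [3, 3].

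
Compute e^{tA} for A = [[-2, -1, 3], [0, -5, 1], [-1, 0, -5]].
A has Jordan form J = [[-4, 1, 0], [0, -4, 1], [0, 0, -4]] with A = PJP^{-1}, so e^{tA} = P e^{tJ} P^{-1}.

For a Jordan block J_k(λ), e^{tJ_k(λ)} = e^{λt} · (I + tN + t^2 N^2/2! + ... + t^{k-1} N^{k-1}/(k-1)!) where N is the nilpotent superdiagonal part.

Assembling the blocks and conjugating back gives the entries of e^{tA} as shown above.

e^{tA} = [[(t^2 + 4*t + 2)*e^{-4*t}/2, t*(-t - 2)*e^{-4*t}/2, t*(t + 3)*e^{-4*t}], [-t^2*e^{-4*t}/2, (t^2/2 - t + 1)*e^{-4*t}, t*(1 - t)*e^{-4*t}], [t*(-t - 2)*e^{-4*t}/2, t^2*e^{-4*t}/2, (-t^2 - t + 1)*e^{-4*t}]]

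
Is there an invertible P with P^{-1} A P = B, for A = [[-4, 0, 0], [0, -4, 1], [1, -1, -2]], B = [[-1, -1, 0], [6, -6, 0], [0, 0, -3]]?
No.

Both have characteristic polynomial (x + 3)^2(x + 4), but the minimal polynomial of A is (x + 3)^2(x + 4) while the minimal polynomial of B is (x + 3)(x + 4). The minimal polynomial is a similarity invariant, so A and B are not similar.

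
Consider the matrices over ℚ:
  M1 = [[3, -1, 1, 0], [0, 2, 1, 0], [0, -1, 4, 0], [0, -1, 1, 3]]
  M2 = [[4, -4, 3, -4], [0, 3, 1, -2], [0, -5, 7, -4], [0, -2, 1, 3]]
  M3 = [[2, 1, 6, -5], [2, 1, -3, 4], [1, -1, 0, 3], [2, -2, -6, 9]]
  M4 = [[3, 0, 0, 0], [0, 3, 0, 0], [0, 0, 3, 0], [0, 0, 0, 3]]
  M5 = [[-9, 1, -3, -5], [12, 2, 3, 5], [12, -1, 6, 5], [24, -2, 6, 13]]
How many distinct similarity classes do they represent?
Characteristic polynomials: χ_{M1} = (x - 3)^4, χ_{M2} = (x - 5)(x - 4)^3, χ_{M3} = (x - 3)^4, χ_{M4} = (x - 3)^4, χ_{M5} = (x - 3)^4.

{M1, M5}: invariant factors x - 3, x - 3, (x - 3)^2.

{M2}: invariant factors (x - 5)(x - 4)^3.

{M3}: invariant factors x - 3, (x - 3)^3.

{M4}: invariant factors x - 3, x - 3, x - 3, x - 3.

Matrices are similar if and only if their invariant-factor lists agree; the partition into similarity classes is {M1, M5}, {M2}, {M3}, {M4}.

4 classes: {M1, M5}, {M2}, {M3}, {M4}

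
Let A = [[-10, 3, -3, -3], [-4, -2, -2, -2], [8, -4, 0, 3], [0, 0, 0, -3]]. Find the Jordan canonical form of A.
The characteristic polynomial is det(xI - A) = (x + 3)(x + 4)^3, so the eigenvalues are -4 (algebraic multiplicity 3), -3 (algebraic multiplicity 1).

For λ = -4: rank(A + 4I) = 2, rank((A + 4I)^2) = 1. The eigenspace has dimension 4 - 2 = 2, so there are 2 Jordan blocks; the rank sequence gives block sizes [2, 1].

For λ = -3: algebraic multiplicity 1 gives one 1×1 block.

Assembling the blocks gives the Jordan form J above.

J = [[-4, 1, 0, 0], [0, -4, 0, 0], [0, 0, -4, 0], [0, 0, 0, -3]]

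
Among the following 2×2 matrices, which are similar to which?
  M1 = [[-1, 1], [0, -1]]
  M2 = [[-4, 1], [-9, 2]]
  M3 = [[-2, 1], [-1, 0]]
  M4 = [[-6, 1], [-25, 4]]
1 class: {M1, M2, M3, M4}

Characteristic polynomials: χ_{M1} = (x + 1)^2, χ_{M2} = (x + 1)^2, χ_{M3} = (x + 1)^2, χ_{M4} = (x + 1)^2.

{M1, M2, M3, M4}: invariant factors (x + 1)^2.

Matrices are similar if and only if their invariant-factor lists agree; the partition into similarity classes is {M1, M2, M3, M4}.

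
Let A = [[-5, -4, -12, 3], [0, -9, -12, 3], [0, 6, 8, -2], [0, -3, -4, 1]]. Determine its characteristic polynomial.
χ_A(x) = x^3(x + 5)

xI - A = [[x + 5, 4, 12, -3], [0, x + 9, 12, -3], [0, -6, x - 8, 2], [0, 3, 4, x - 1]].

Expanding det(xI - A) along the first row:
det(xI - A) = + (x + 5)·det([[x + 9, 12, -3], [-6, x - 8, 2], [3, 4, x - 1]]) - (4)·det([[0, 12, -3], [0, x - 8, 2], [0, 4, x - 1]]) + (12)·det([[0, x + 9, -3], [0, -6, 2], [0, 3, x - 1]]) - (-3)·det([[0, x + 9, 12], [0, -6, x - 8], [0, 3, 4]]).

Evaluating gives χ_A(x) = x^4 + 5x^3 = x^3(x + 5).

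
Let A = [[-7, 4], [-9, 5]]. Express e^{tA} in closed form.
A has Jordan form J = [[-1, 1], [0, -1]] with A = PJP^{-1}, so e^{tA} = P e^{tJ} P^{-1}.

For a Jordan block J_k(λ), e^{tJ_k(λ)} = e^{λt} · (I + tN + t^2 N^2/2! + ... + t^{k-1} N^{k-1}/(k-1)!) where N is the nilpotent superdiagonal part.

Assembling the blocks and conjugating back gives the entries of e^{tA} as shown above.

e^{tA} = [[(1 - 6*t)*e^{-t}, 4*t*e^{-t}], [-9*t*e^{-t}, (6*t + 1)*e^{-t}]]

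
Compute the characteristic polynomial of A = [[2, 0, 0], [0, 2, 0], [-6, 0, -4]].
xI - A = [[x - 2, 0, 0], [0, x - 2, 0], [6, 0, x + 4]].

Expanding det(xI - A) along the first row:
det(xI - A) = + (x - 2)·det([[x - 2, 0], [0, x + 4]]) - (0)·det([[0, 0], [6, x + 4]]) + (0)·det([[0, x - 2], [6, 0]]).

Evaluating gives χ_A(x) = x^3 - 12x + 16 = (x - 2)^2(x + 4).

χ_A(x) = (x - 2)^2(x + 4)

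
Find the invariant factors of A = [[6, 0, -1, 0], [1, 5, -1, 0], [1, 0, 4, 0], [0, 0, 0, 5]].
The Jordan structure of A has elementary divisors (x - 5)^2, (x - 5), (x - 5). Arranging the block sizes at each eigenvalue in decreasing order and taking row products gives the invariant factors.

Invariant factors (smallest first, each dividing the next): x - 5, x - 5, (x - 5)^2.

Check: the last factor (x - 5)^2 is the minimal polynomial, and the product (x - 5)^4 is the characteristic polynomial.

x - 5, x - 5, (x - 5)^2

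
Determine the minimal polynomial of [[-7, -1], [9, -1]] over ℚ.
The characteristic polynomial factors as (x + 4)^2. The minimal polynomial is ∏(x - λ)^{k_λ} where k_λ is the size of the largest Jordan block at λ.

For λ = -4: rank(A + 4I) = 1, and the largest Jordan block has size 2 (the smallest k with rank((A + 4I)^k) = rank((A + 4I)^(k+1))).

So m_A(x) = (x + 4)^2.

m_A(x) = (x + 4)^2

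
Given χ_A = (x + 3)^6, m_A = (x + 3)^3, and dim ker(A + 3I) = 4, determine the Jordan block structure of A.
λ = -3: algebraic multiplicity 6 (exponent in χ_A), largest block size 3 (exponent in m_A), 4 blocks (geometric multiplicity). These force block sizes [3, 1, 1, 1].

Jordan blocks: (-3, 3), (-3, 1), (-3, 1), (-3, 1)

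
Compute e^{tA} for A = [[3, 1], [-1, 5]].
A has Jordan form J = [[4, 1], [0, 4]] with A = PJP^{-1}, so e^{tA} = P e^{tJ} P^{-1}.

For a Jordan block J_k(λ), e^{tJ_k(λ)} = e^{λt} · (I + tN + t^2 N^2/2! + ... + t^{k-1} N^{k-1}/(k-1)!) where N is the nilpotent superdiagonal part.

Assembling the blocks and conjugating back gives the entries of e^{tA} as shown above.

e^{tA} = [[(1 - t)*e^{4*t}, t*e^{4*t}], [-t*e^{4*t}, (t + 1)*e^{4*t}]]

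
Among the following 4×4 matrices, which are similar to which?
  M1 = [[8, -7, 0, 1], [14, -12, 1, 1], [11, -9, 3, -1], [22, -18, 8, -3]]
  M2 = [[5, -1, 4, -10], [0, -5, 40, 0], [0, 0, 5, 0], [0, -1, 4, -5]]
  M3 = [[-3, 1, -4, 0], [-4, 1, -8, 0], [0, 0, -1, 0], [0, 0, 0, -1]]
Characteristic polynomials: χ_{M1} = (x + 1)^4, χ_{M2} = (x - 5)^2(x + 5)^2, χ_{M3} = (x + 1)^4.

{M1}: invariant factors x + 1, (x + 1)^3.

{M2}: invariant factors x - 5, (x - 5)(x + 5)^2.

{M3}: invariant factors x + 1, x + 1, (x + 1)^2.

Matrices are similar if and only if their invariant-factor lists agree; the partition into similarity classes is {M1}, {M2}, {M3}.

3 classes: {M1}, {M2}, {M3}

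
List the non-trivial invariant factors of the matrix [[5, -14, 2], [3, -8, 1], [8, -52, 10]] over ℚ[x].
The Jordan structure of A has elementary divisors (x + 1), (x - 4)^2. Arranging the block sizes at each eigenvalue in decreasing order and taking row products gives the invariant factors.

Invariant factors (smallest first, each dividing the next): (x - 4)^2(x + 1).

Check: the last factor (x - 4)^2(x + 1) is the minimal polynomial, and the product (x - 4)^2(x + 1) is the characteristic polynomial.

(x - 4)^2(x + 1)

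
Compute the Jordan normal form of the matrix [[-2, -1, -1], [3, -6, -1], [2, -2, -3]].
J = [[-5, 0, 0], [0, -3, 1], [0, 0, -3]]

The characteristic polynomial is det(xI - A) = (x + 3)^2(x + 5), so the eigenvalues are -5 (algebraic multiplicity 1), -3 (algebraic multiplicity 2).

For λ = -5: algebraic multiplicity 1 gives one 1×1 block.

For λ = -3: rank(A + 3I) = 2, rank((A + 3I)^2) = 1. The eigenspace has dimension 3 - 2 = 1, so there is 1 Jordan block; the rank sequence gives block sizes [2].

Assembling the blocks gives the Jordan form J above.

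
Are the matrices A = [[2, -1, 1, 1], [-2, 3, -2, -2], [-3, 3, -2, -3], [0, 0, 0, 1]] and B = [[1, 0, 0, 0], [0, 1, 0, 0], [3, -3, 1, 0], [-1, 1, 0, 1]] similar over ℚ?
Yes.

Two matrices over a field are similar if and only if they have the same invariant factors.

Both A and B have characteristic polynomial (x - 1)^4 and minimal polynomial (x - 1)^2. Computing further, both have invariant factors x - 1, x - 1, (x - 1)^2. Hence A and B are similar.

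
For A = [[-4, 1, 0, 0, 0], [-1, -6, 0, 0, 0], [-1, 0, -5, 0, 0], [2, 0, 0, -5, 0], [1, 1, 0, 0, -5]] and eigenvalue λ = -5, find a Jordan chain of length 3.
We seek v_1 ∈ ker((A + 5I)^3) \ ker((A + 5I)^2), then set v_{i+1} = (A + 5I) v_i.

One such chain is v_1 = [[-1, 0, 1, -2, 0]]^T, v_2 = [[-1, 1, 1, -2, -1]]^T, v_3 = [[0, 0, 1, -2, 0]]^T. Check: (A + 5I) v_3 = [[0, 0, 0, 0, 0]]^T = 0.

v_1 = [[-1, 0, 1, -2, 0]]^T, v_2 = [[-1, 1, 1, -2, -1]]^T, v_3 = [[0, 0, 1, -2, 0]]^T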